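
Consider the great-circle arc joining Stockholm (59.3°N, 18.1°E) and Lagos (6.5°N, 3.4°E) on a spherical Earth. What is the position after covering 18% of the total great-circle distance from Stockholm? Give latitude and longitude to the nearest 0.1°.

Write both endpoints as unit vectors p₁, p₂ with components (cos φ cos λ, cos φ sin λ, sin φ).
The central angle between the endpoints is δ = arccos(p₁·p₂) ≈ 0.942 rad (54.0°).
Interpolate at f = 0.18 with slerp weights a = sin((1−f)δ)/sin δ ≈ 0.863, b = sin(fδ)/sin δ ≈ 0.209.
p = a·p₁ + b·p₂ ≈ (0.626, 0.149, 0.766); φ = arcsin(p_z) ≈ 49.96°, λ = atan2(p_y, p_x) ≈ 13.41°.

≈ (50.0°N, 13.4°E)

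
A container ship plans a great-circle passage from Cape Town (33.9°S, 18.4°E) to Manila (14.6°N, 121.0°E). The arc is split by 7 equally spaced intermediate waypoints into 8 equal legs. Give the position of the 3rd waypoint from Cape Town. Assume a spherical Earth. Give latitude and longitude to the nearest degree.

≈ 22°S, 63°E

The haversine formula gives a central angle δ ≈ 1.892 rad (108.4°) between the endpoints.
Interpolate at f = 3/8 with slerp weights a = sin((1−f)δ)/sin δ ≈ 0.976, b = sin(fδ)/sin δ ≈ 0.687.
p = a·p₁ + b·p₂ ≈ (0.426, 0.825, -0.371); φ = arcsin(p_z) ≈ -21.78°, λ = atan2(p_y, p_x) ≈ 62.69°.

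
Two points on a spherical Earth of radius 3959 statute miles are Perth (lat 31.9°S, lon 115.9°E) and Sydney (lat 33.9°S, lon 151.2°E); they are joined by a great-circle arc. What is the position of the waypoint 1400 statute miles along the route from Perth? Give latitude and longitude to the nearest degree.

≈ lat 34°S, lon 140°E

Write both endpoints as unit vectors p₁, p₂ with components (cos φ cos λ, cos φ sin λ, sin φ).
The central angle between the endpoints is δ = arccos(p₁·p₂) ≈ 0.516 rad (29.6°). The total great-circle distance is δ·R ≈ 0.516 × 3959 ≈ 2043 mi, so the target fraction is f = 1400/2043 ≈ 0.685.
Interpolate at f ≈ 0.685 with slerp weights a = sin((1−f)δ)/sin δ ≈ 0.328, b = sin(fδ)/sin δ ≈ 0.702.
p = a·p₁ + b·p₂ ≈ (-0.632, 0.531, -0.565); φ = arcsin(p_z) ≈ -34.37°, λ = atan2(p_y, p_x) ≈ 139.97°.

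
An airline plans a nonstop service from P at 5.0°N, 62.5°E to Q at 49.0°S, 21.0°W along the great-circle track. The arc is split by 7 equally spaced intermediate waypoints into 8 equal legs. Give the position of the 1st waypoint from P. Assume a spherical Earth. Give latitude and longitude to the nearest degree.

From cos δ = sin φ₁ sin φ₂ + cos φ₁ cos φ₂ cos Δλ, the central angle is δ ≈ 1.563 rad (89.5°).
Interpolate at f = 1/8 with slerp weights a = sin((1−f)δ)/sin δ ≈ 0.979, b = sin(fδ)/sin δ ≈ 0.194.
p = a·p₁ + b·p₂ ≈ (0.569, 0.820, -0.061); φ = arcsin(p_z) ≈ -3.50°, λ = atan2(p_y, p_x) ≈ 55.22°.

≈ 4°S, 55°E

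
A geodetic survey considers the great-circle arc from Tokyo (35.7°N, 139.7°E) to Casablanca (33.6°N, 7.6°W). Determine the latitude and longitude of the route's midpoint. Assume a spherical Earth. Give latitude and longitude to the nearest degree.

From cos δ = sin φ₁ sin φ₂ + cos φ₁ cos φ₂ cos Δλ, the central angle is δ ≈ 1.820 rad (104.3°).
Interpolate at f = 1/2 with slerp weights a = sin((1−f)δ)/sin δ ≈ 0.814, b = sin(fδ)/sin δ ≈ 0.814.
p = a·p₁ + b·p₂ ≈ (0.168, 0.338, 0.926); φ = arcsin(p_z) ≈ 67.82°, λ = atan2(p_y, p_x) ≈ 63.58°.

≈ 68°N, 64°E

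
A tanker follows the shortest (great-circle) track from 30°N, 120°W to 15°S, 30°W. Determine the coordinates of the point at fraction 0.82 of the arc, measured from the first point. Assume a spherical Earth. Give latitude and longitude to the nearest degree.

From cos δ = sin φ₁ sin φ₂ + cos φ₁ cos φ₂ cos Δλ, the central angle is δ ≈ 1.701 rad (97.4°).
Interpolate at f = 0.82 with slerp weights a = sin((1−f)δ)/sin δ ≈ 0.304, b = sin(fδ)/sin δ ≈ 0.993.
p = a·p₁ + b·p₂ ≈ (0.699, -0.707, -0.105); φ = arcsin(p_z) ≈ -6.03°, λ = atan2(p_y, p_x) ≈ -45.35°.

≈ 6°S, 45°W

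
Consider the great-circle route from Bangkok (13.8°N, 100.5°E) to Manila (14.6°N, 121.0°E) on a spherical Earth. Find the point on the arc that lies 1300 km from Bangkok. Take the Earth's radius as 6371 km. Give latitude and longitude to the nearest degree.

From cos δ = sin φ₁ sin φ₂ + cos φ₁ cos φ₂ cos Δλ, the central angle is δ ≈ 0.347 rad (19.9°). The total great-circle distance is δ·R ≈ 0.347 × 6371 ≈ 2211 km, so the target fraction is f = 1300/2211 ≈ 0.588.
Interpolate at f ≈ 0.588 with slerp weights a = sin((1−f)δ)/sin δ ≈ 0.419, b = sin(fδ)/sin δ ≈ 0.596.
p = a·p₁ + b·p₂ ≈ (-0.371, 0.894, 0.250); φ = arcsin(p_z) ≈ 14.48°, λ = atan2(p_y, p_x) ≈ 112.54°.

≈ 14°N, 113°E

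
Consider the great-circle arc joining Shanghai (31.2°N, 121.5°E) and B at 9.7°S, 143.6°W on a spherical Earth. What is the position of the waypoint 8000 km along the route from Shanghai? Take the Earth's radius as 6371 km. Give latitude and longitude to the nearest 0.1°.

≈ 4.5°N, 166.9°W

Convert each endpoint to a unit vector on the sphere (x = cos φ cos λ, y = cos φ sin λ, z = sin φ).
The central angle between the endpoints is δ = arccos(p₁·p₂) ≈ 1.731 rad (99.2°). The total great-circle distance is δ·R ≈ 1.731 × 6371 ≈ 11027 km, so the target fraction is f = 8000/11027 ≈ 0.726.
Interpolate at f ≈ 0.726 with slerp weights a = sin((1−f)δ)/sin δ ≈ 0.463, b = sin(fδ)/sin δ ≈ 0.963.
p = a·p₁ + b·p₂ ≈ (-0.971, -0.225, 0.078); φ = arcsin(p_z) ≈ 4.46°, λ = atan2(p_y, p_x) ≈ -166.93°.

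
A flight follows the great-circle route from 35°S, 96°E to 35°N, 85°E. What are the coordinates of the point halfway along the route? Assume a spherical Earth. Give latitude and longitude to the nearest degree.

≈ 0°N, 90°E

The haversine formula gives a central angle δ ≈ 1.235 rad (70.7°) between the endpoints.
Interpolate at f = 1/2 with slerp weights a = sin((1−f)δ)/sin δ ≈ 0.613, b = sin(fδ)/sin δ ≈ 0.613.
p = a·p₁ + b·p₂ ≈ (-0.009, 1.000, 0.000); φ = arcsin(p_z) ≈ 0.00°, λ = atan2(p_y, p_x) ≈ 90.50°.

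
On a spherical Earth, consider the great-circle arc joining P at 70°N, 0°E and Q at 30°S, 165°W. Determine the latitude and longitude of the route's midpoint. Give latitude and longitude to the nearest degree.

Convert each endpoint to a unit vector on the sphere (x = cos φ cos λ, y = cos φ sin λ, z = sin φ).
The central angle between the endpoints is δ = arccos(p₁·p₂) ≈ 2.428 rad (139.1°).
Interpolate at f = 1/2 with slerp weights a = sin((1−f)δ)/sin δ ≈ 1.431, b = sin(fδ)/sin δ ≈ 1.431.
p = a·p₁ + b·p₂ ≈ (-0.708, -0.321, 0.629); φ = arcsin(p_z) ≈ 39.00°, λ = atan2(p_y, p_x) ≈ -155.62°.

≈ 39°N, 156°W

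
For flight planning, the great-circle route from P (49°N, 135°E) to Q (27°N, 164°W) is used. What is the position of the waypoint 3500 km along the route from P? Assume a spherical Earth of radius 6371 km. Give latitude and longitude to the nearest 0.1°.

≈ (39.1°N, 177.3°E)

Convert each endpoint to a unit vector on the sphere (x = cos φ cos λ, y = cos φ sin λ, z = sin φ).
The central angle between the endpoints is δ = arccos(p₁·p₂) ≈ 0.894 rad (51.2°). The total great-circle distance is δ·R ≈ 0.894 × 6371 ≈ 5698 km, so the target fraction is f = 3500/5698 ≈ 0.614.
Interpolate at f ≈ 0.614 with slerp weights a = sin((1−f)δ)/sin δ ≈ 0.434, b = sin(fδ)/sin δ ≈ 0.670.
p = a·p₁ + b·p₂ ≈ (-0.775, 0.037, 0.631); φ = arcsin(p_z) ≈ 39.15°, λ = atan2(p_y, p_x) ≈ 177.28°.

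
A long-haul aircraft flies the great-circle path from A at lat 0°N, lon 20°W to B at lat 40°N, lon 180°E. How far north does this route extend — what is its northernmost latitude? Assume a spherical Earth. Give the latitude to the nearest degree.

≈ 68°N

The great circle lies in the plane with unit normal n̂ = (p₁ × p₂)/|p₁ × p₂|.
Here n̂_z ≈ -0.377; the vertex latitude is φ_max = arccos|n̂_z| ≈ 67.8°.
Check via Clairaut: cos φ_max = |cos φ₁| · sin C = cos(0.0°)·sin(22.2°) ≈ 0.377, again giving ≈ 67.8°.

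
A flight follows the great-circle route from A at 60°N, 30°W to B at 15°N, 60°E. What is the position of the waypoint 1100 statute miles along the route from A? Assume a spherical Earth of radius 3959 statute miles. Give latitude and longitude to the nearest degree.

Write both endpoints as unit vectors p₁, p₂ with components (cos φ cos λ, cos φ sin λ, sin φ).
The central angle between the endpoints is δ = arccos(p₁·p₂) ≈ 1.345 rad (77.0°). The total great-circle distance is δ·R ≈ 1.345 × 3959 ≈ 5324 mi, so the target fraction is f = 1100/5324 ≈ 0.207.
Interpolate at f ≈ 0.207 with slerp weights a = sin((1−f)δ)/sin δ ≈ 0.899, b = sin(fδ)/sin δ ≈ 0.281.
p = a·p₁ + b·p₂ ≈ (0.525, 0.011, 0.851); φ = arcsin(p_z) ≈ 58.32°, λ = atan2(p_y, p_x) ≈ 1.18°.

≈ 58°N, 1°E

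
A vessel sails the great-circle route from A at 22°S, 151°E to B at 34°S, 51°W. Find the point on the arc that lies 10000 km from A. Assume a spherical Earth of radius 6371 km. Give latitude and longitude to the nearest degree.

≈ 60°S, 75°W

Write both endpoints as unit vectors p₁, p₂ with components (cos φ cos λ, cos φ sin λ, sin φ).
The central angle between the endpoints is δ = arccos(p₁·p₂) ≈ 2.098 rad (120.2°). The total great-circle distance is δ·R ≈ 2.098 × 6371 ≈ 13367 km, so the target fraction is f = 10000/13367 ≈ 0.748.
Interpolate at f ≈ 0.748 with slerp weights a = sin((1−f)δ)/sin δ ≈ 0.584, b = sin(fδ)/sin δ ≈ 1.157.
p = a·p₁ + b·p₂ ≈ (0.131, -0.483, -0.866); φ = arcsin(p_z) ≈ -59.96°, λ = atan2(p_y, p_x) ≈ -74.88°.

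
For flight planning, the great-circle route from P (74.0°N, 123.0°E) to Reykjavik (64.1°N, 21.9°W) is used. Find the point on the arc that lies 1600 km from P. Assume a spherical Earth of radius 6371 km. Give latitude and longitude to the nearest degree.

Write both endpoints as unit vectors p₁, p₂ with components (cos φ cos λ, cos φ sin λ, sin φ).
The central angle between the endpoints is δ = arccos(p₁·p₂) ≈ 0.698 rad (40.0°). The total great-circle distance is δ·R ≈ 0.698 × 6371 ≈ 4446 km, so the target fraction is f = 1600/4446 ≈ 0.360.
Interpolate at f ≈ 0.360 with slerp weights a = sin((1−f)δ)/sin δ ≈ 0.672, b = sin(fδ)/sin δ ≈ 0.387.
p = a·p₁ + b·p₂ ≈ (0.056, 0.092, 0.994); φ = arcsin(p_z) ≈ 83.80°, λ = atan2(p_y, p_x) ≈ 58.88°.

≈ (84°N, 59°E)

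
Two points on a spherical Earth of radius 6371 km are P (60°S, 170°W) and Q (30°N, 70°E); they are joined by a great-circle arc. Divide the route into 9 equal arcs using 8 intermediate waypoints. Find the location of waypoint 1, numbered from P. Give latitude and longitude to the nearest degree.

≈ (59°S, 161°E)

The haversine formula gives a central angle δ ≈ 2.278 rad (130.5°) between the endpoints.
Interpolate at f = 1/9 with slerp weights a = sin((1−f)δ)/sin δ ≈ 1.182, b = sin(fδ)/sin δ ≈ 0.329.
p = a·p₁ + b·p₂ ≈ (-0.484, 0.165, -0.859); φ = arcsin(p_z) ≈ -59.21°, λ = atan2(p_y, p_x) ≈ 161.15°.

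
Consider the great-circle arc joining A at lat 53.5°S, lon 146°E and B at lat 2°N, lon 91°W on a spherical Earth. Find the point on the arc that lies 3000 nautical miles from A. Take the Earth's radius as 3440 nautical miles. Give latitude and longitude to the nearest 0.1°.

Write both endpoints as unit vectors p₁, p₂ with components (cos φ cos λ, cos φ sin λ, sin φ).
The central angle between the endpoints is δ = arccos(p₁·p₂) ≈ 1.930 rad (110.6°). The total great-circle distance is δ·R ≈ 1.930 × 3440 ≈ 6640 nmi, so the target fraction is f = 3000/6640 ≈ 0.452.
Interpolate at f ≈ 0.452 with slerp weights a = sin((1−f)δ)/sin δ ≈ 0.931, b = sin(fδ)/sin δ ≈ 0.818.
p = a·p₁ + b·p₂ ≈ (-0.473, -0.508, -0.720); φ = arcsin(p_z) ≈ -46.04°, λ = atan2(p_y, p_x) ≈ -133.00°.

≈ lat 46.0°S, lon 133.0°W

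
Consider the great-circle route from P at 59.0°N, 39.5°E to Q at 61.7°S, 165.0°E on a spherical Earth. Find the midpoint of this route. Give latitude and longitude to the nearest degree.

≈ 3°S, 98°E

Convert each endpoint to a unit vector on the sphere (x = cos φ cos λ, y = cos φ sin λ, z = sin φ).
The central angle between the endpoints is δ = arccos(p₁·p₂) ≈ 2.683 rad (153.7°).
Interpolate at f = 1/2 with slerp weights a = sin((1−f)δ)/sin δ ≈ 2.198, b = sin(fδ)/sin δ ≈ 2.198.
p = a·p₁ + b·p₂ ≈ (-0.133, 0.990, -0.051); φ = arcsin(p_z) ≈ -2.94°, λ = atan2(p_y, p_x) ≈ 97.65°.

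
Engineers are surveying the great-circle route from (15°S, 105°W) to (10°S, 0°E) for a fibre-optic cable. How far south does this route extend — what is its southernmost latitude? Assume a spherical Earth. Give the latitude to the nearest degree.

≈ 20°S

The great circle lies in the plane with unit normal n̂ = (p₁ × p₂)/|p₁ × p₂|.
Here n̂_z ≈ +0.938; the vertex latitude is φ_max = arccos|n̂_z| ≈ 20.3°.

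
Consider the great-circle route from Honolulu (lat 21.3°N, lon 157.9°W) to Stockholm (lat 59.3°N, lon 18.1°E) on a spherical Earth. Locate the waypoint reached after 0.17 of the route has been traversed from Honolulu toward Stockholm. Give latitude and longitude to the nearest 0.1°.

Write both endpoints as unit vectors p₁, p₂ with components (cos φ cos λ, cos φ sin λ, sin φ).
The central angle between the endpoints is δ = arccos(p₁·p₂) ≈ 1.734 rad (99.3°).
Interpolate at f = 0.17 with slerp weights a = sin((1−f)δ)/sin δ ≈ 1.005, b = sin(fδ)/sin δ ≈ 0.294.
p = a·p₁ + b·p₂ ≈ (-0.724, -0.305, 0.618); φ = arcsin(p_z) ≈ 38.17°, λ = atan2(p_y, p_x) ≈ -157.14°.

≈ lat 38.2°N, lon 157.1°W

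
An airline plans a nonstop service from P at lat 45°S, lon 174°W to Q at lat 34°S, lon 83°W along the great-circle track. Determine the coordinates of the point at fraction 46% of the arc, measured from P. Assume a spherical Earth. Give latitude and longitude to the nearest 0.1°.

Convert each endpoint to a unit vector on the sphere (x = cos φ cos λ, y = cos φ sin λ, z = sin φ).
The central angle between the endpoints is δ = arccos(p₁·p₂) ≈ 1.175 rad (67.3°).
Interpolate at f = 0.46 with slerp weights a = sin((1−f)δ)/sin δ ≈ 0.643, b = sin(fδ)/sin δ ≈ 0.558.
p = a·p₁ + b·p₂ ≈ (-0.395, -0.506, -0.766); φ = arcsin(p_z) ≈ -50.02°, λ = atan2(p_y, p_x) ≈ -127.99°.

≈ lat 50.0°S, lon 128.0°W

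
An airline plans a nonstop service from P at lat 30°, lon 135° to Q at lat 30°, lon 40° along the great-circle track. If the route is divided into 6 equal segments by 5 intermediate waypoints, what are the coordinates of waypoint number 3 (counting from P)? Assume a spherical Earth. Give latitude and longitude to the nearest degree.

≈ lat 41°, lon 88°

The haversine formula gives a central angle δ ≈ 1.385 rad (79.4°) between the endpoints.
Interpolate at f = 3/6 with slerp weights a = sin((1−f)δ)/sin δ ≈ 0.650, b = sin(fδ)/sin δ ≈ 0.650.
p = a·p₁ + b·p₂ ≈ (0.033, 0.759, 0.650); φ = arcsin(p_z) ≈ 40.52°, λ = atan2(p_y, p_x) ≈ 87.50°.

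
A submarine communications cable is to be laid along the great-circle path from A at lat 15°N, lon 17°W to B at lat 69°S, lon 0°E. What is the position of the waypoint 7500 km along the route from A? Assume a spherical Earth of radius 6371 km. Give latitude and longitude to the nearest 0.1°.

≈ lat 52.0°S, lon 7.9°W

Write both endpoints as unit vectors p₁, p₂ with components (cos φ cos λ, cos φ sin λ, sin φ).
The central angle between the endpoints is δ = arccos(p₁·p₂) ≈ 1.481 rad (84.9°). The total great-circle distance is δ·R ≈ 1.481 × 6371 ≈ 9437 km, so the target fraction is f = 7500/9437 ≈ 0.795.
Interpolate at f ≈ 0.795 with slerp weights a = sin((1−f)δ)/sin δ ≈ 0.301, b = sin(fδ)/sin δ ≈ 0.927.
p = a·p₁ + b·p₂ ≈ (0.610, -0.085, -0.788); φ = arcsin(p_z) ≈ -51.99°, λ = atan2(p_y, p_x) ≈ -7.92°.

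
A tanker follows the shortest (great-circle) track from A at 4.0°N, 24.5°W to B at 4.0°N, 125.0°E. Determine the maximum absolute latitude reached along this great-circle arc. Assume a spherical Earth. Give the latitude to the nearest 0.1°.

≈ 14.9°N

The great circle lies in the plane with unit normal n̂ = (p₁ × p₂)/|p₁ × p₂|.
Here n̂_z ≈ +0.966; the vertex latitude is φ_max = arccos|n̂_z| ≈ 14.9°.
Check via Clairaut: cos φ_max = |cos φ₁| · sin C = cos(4.0°)·sin(75.6°) ≈ 0.966, again giving ≈ 14.9°.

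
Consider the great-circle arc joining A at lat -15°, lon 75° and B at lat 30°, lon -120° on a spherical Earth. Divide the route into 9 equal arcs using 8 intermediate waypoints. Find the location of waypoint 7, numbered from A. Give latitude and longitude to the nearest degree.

From cos δ = sin φ₁ sin φ₂ + cos φ₁ cos φ₂ cos Δλ, the central angle is δ ≈ 2.786 rad (159.6°).
Interpolate at f = 7/9 with slerp weights a = sin((1−f)δ)/sin δ ≈ 1.667, b = sin(fδ)/sin δ ≈ 2.377.
p = a·p₁ + b·p₂ ≈ (-0.612, -0.228, 0.757); φ = arcsin(p_z) ≈ 49.20°, λ = atan2(p_y, p_x) ≈ -159.62°.

≈ lat 49°, lon -160°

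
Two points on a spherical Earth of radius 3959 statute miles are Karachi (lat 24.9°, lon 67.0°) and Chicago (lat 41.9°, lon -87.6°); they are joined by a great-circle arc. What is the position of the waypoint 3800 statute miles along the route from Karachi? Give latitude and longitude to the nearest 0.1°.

Write both endpoints as unit vectors p₁, p₂ with components (cos φ cos λ, cos φ sin λ, sin φ).
The central angle between the endpoints is δ = arccos(p₁·p₂) ≈ 1.906 rad (109.2°). The total great-circle distance is δ·R ≈ 1.906 × 3959 ≈ 7545 mi, so the target fraction is f = 3800/7545 ≈ 0.504.
Interpolate at f ≈ 0.504 with slerp weights a = sin((1−f)δ)/sin δ ≈ 0.859, b = sin(fδ)/sin δ ≈ 0.867.
p = a·p₁ + b·p₂ ≈ (0.331, 0.072, 0.941); φ = arcsin(p_z) ≈ 70.18°, λ = atan2(p_y, p_x) ≈ 12.26°.

≈ lat 70.2°, lon 12.3°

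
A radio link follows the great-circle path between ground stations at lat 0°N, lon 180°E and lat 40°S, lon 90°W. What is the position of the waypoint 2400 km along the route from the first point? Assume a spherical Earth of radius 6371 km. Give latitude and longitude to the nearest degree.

Convert each endpoint to a unit vector on the sphere (x = cos φ cos λ, y = cos φ sin λ, z = sin φ).
The central angle between the endpoints is δ = arccos(p₁·p₂) ≈ 1.571 rad (90.0°). The total great-circle distance is δ·R ≈ 1.571 × 6371 ≈ 10008 km, so the target fraction is f = 2400/10008 ≈ 0.240.
Interpolate at f ≈ 0.240 with slerp weights a = sin((1−f)δ)/sin δ ≈ 0.930, b = sin(fδ)/sin δ ≈ 0.368.
p = a·p₁ + b·p₂ ≈ (-0.930, -0.282, -0.236); φ = arcsin(p_z) ≈ -13.68°, λ = atan2(p_y, p_x) ≈ -163.14°.

≈ lat 14°S, lon 163°W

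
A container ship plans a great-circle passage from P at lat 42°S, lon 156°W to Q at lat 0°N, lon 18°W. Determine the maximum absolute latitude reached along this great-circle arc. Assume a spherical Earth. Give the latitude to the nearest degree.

The great circle lies in the plane with unit normal n̂ = (p₁ × p₂)/|p₁ × p₂|.
Here n̂_z ≈ +0.596; the vertex latitude is φ_max = arccos|n̂_z| ≈ 53.4°.

≈ 53°S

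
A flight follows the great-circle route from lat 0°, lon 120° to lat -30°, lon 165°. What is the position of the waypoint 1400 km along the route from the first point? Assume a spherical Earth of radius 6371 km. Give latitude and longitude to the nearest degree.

≈ lat -8°, lon 130°

Write both endpoints as unit vectors p₁, p₂ with components (cos φ cos λ, cos φ sin λ, sin φ).
The central angle between the endpoints is δ = arccos(p₁·p₂) ≈ 0.912 rad (52.2°). The total great-circle distance is δ·R ≈ 0.912 × 6371 ≈ 5809 km, so the target fraction is f = 1400/5809 ≈ 0.241.
Interpolate at f ≈ 0.241 with slerp weights a = sin((1−f)δ)/sin δ ≈ 0.807, b = sin(fδ)/sin δ ≈ 0.276.
p = a·p₁ + b·p₂ ≈ (-0.634, 0.761, -0.138); φ = arcsin(p_z) ≈ -7.92°, λ = atan2(p_y, p_x) ≈ 129.82°.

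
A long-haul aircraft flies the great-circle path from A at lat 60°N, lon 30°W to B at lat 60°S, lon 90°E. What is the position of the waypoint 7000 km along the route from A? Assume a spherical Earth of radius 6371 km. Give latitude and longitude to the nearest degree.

Convert each endpoint to a unit vector on the sphere (x = cos φ cos λ, y = cos φ sin λ, z = sin φ).
The central angle between the endpoints is δ = arccos(p₁·p₂) ≈ 2.636 rad (151.0°). The total great-circle distance is δ·R ≈ 2.636 × 6371 ≈ 16795 km, so the target fraction is f = 7000/16795 ≈ 0.417.
Interpolate at f ≈ 0.417 with slerp weights a = sin((1−f)δ)/sin δ ≈ 2.064, b = sin(fδ)/sin δ ≈ 1.840.
p = a·p₁ + b·p₂ ≈ (0.894, 0.404, 0.195); φ = arcsin(p_z) ≈ 11.22°, λ = atan2(p_y, p_x) ≈ 24.31°.

≈ lat 11°N, lon 24°E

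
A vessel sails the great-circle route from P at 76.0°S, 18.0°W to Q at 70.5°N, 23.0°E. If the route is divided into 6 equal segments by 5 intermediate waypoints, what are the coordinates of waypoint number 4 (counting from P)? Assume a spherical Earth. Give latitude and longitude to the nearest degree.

≈ 22°N, 9°E

The haversine formula gives a central angle δ ≈ 2.594 rad (148.6°) between the endpoints.
Interpolate at f = 4/6 with slerp weights a = sin((1−f)δ)/sin δ ≈ 1.461, b = sin(fδ)/sin δ ≈ 1.896.
p = a·p₁ + b·p₂ ≈ (0.919, 0.138, 0.370); φ = arcsin(p_z) ≈ 21.70°, λ = atan2(p_y, p_x) ≈ 8.55°.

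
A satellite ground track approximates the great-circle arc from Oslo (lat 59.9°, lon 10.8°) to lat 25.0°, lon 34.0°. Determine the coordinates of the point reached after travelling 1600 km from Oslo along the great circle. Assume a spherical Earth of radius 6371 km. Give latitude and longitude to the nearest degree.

Convert each endpoint to a unit vector on the sphere (x = cos φ cos λ, y = cos φ sin λ, z = sin φ).
The central angle between the endpoints is δ = arccos(p₁·p₂) ≈ 0.671 rad (38.4°). The total great-circle distance is δ·R ≈ 0.671 × 6371 ≈ 4273 km, so the target fraction is f = 1600/4273 ≈ 0.374.
Interpolate at f ≈ 0.374 with slerp weights a = sin((1−f)δ)/sin δ ≈ 0.655, b = sin(fδ)/sin δ ≈ 0.400.
p = a·p₁ + b·p₂ ≈ (0.623, 0.264, 0.736); φ = arcsin(p_z) ≈ 47.39°, λ = atan2(p_y, p_x) ≈ 22.97°.

≈ lat 47°, lon 23°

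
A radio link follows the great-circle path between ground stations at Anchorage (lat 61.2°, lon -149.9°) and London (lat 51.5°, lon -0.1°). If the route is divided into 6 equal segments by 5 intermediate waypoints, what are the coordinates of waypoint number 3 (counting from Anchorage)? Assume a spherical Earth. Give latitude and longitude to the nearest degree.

Write both endpoints as unit vectors p₁, p₂ with components (cos φ cos λ, cos φ sin λ, sin φ).
The central angle between the endpoints is δ = arccos(p₁·p₂) ≈ 1.130 rad (64.7°).
Interpolate at f = 3/6 with slerp weights a = sin((1−f)δ)/sin δ ≈ 0.592, b = sin(fδ)/sin δ ≈ 0.592.
p = a·p₁ + b·p₂ ≈ (0.122, -0.144, 0.982); φ = arcsin(p_z) ≈ 79.14°, λ = atan2(p_y, p_x) ≈ -49.71°.

≈ lat 79°, lon -50°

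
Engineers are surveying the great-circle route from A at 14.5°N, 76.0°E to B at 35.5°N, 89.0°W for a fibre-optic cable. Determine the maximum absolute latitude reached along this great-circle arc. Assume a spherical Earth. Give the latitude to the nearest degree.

≈ 75°N

The great circle lies in the plane with unit normal n̂ = (p₁ × p₂)/|p₁ × p₂|.
Here n̂_z ≈ -0.259; the vertex latitude is φ_max = arccos|n̂_z| ≈ 75.0°.
Check via Clairaut: cos φ_max = |cos φ₁| · sin C = cos(14.5°)·sin(15.5°) ≈ 0.259, again giving ≈ 75.0°.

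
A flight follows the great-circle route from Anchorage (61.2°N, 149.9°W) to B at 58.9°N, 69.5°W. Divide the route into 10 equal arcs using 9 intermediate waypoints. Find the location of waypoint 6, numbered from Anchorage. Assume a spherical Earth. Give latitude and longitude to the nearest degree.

Write both endpoints as unit vectors p₁, p₂ with components (cos φ cos λ, cos φ sin λ, sin φ).
The central angle between the endpoints is δ = arccos(p₁·p₂) ≈ 0.657 rad (37.6°).
Interpolate at f = 6/10 with slerp weights a = sin((1−f)δ)/sin δ ≈ 0.425, b = sin(fδ)/sin δ ≈ 0.629.
p = a·p₁ + b·p₂ ≈ (-0.064, -0.407, 0.911); φ = arcsin(p_z) ≈ 65.67°, λ = atan2(p_y, p_x) ≈ -98.87°.

≈ 66°N, 99°W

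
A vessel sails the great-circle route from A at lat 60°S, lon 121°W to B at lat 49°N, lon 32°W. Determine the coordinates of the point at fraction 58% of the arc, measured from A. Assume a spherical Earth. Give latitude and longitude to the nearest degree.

Write both endpoints as unit vectors p₁, p₂ with components (cos φ cos λ, cos φ sin λ, sin φ).
The central angle between the endpoints is δ = arccos(p₁·p₂) ≈ 2.276 rad (130.4°).
Interpolate at f = 0.58 with slerp weights a = sin((1−f)δ)/sin δ ≈ 1.072, b = sin(fδ)/sin δ ≈ 1.272.
p = a·p₁ + b·p₂ ≈ (0.431, -0.902, 0.031); φ = arcsin(p_z) ≈ 1.79°, λ = atan2(p_y, p_x) ≈ -64.43°.

≈ lat 2°N, lon 64°W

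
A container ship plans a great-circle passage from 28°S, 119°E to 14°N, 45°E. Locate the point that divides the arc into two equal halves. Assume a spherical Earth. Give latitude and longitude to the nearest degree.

Convert each endpoint to a unit vector on the sphere (x = cos φ cos λ, y = cos φ sin λ, z = sin φ).
The central angle between the endpoints is δ = arccos(p₁·p₂) ≈ 1.448 rad (83.0°).
Interpolate at f = 1/2 with slerp weights a = sin((1−f)δ)/sin δ ≈ 0.667, b = sin(fδ)/sin δ ≈ 0.667.
p = a·p₁ + b·p₂ ≈ (0.172, 0.973, -0.152); φ = arcsin(p_z) ≈ -8.73°, λ = atan2(p_y, p_x) ≈ 79.97°.

≈ 9°S, 80°E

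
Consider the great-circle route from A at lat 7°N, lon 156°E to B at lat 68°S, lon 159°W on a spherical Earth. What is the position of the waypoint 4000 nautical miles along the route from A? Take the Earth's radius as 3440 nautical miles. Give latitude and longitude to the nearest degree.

≈ lat 56°S, lon 178°W

Convert each endpoint to a unit vector on the sphere (x = cos φ cos λ, y = cos φ sin λ, z = sin φ).
The central angle between the endpoints is δ = arccos(p₁·p₂) ≈ 1.420 rad (81.4°). The total great-circle distance is δ·R ≈ 1.420 × 3440 ≈ 4886 nmi, so the target fraction is f = 4000/4886 ≈ 0.819.
Interpolate at f ≈ 0.819 with slerp weights a = sin((1−f)δ)/sin δ ≈ 0.258, b = sin(fδ)/sin δ ≈ 0.928.
p = a·p₁ + b·p₂ ≈ (-0.558, -0.021, -0.829); φ = arcsin(p_z) ≈ -56.04°, λ = atan2(p_y, p_x) ≈ -177.88°.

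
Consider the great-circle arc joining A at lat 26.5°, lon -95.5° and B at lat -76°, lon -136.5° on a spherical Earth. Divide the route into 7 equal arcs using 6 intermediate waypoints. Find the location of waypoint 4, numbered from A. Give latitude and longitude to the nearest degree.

≈ lat -33°, lon -105°

Write both endpoints as unit vectors p₁, p₂ with components (cos φ cos λ, cos φ sin λ, sin φ).
The central angle between the endpoints is δ = arccos(p₁·p₂) ≈ 1.844 rad (105.6°).
Interpolate at f = 4/7 with slerp weights a = sin((1−f)δ)/sin δ ≈ 0.738, b = sin(fδ)/sin δ ≈ 0.903.
p = a·p₁ + b·p₂ ≈ (-0.222, -0.808, -0.547); φ = arcsin(p_z) ≈ -33.13°, λ = atan2(p_y, p_x) ≈ -105.35°.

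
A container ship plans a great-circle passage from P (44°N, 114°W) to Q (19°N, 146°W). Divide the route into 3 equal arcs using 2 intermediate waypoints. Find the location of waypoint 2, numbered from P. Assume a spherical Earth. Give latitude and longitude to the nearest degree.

≈ (28°N, 137°W)

Convert each endpoint to a unit vector on the sphere (x = cos φ cos λ, y = cos φ sin λ, z = sin φ).
The central angle between the endpoints is δ = arccos(p₁·p₂) ≈ 0.639 rad (36.6°).
Interpolate at f = 2/3 with slerp weights a = sin((1−f)δ)/sin δ ≈ 0.354, b = sin(fδ)/sin δ ≈ 0.693.
p = a·p₁ + b·p₂ ≈ (-0.647, -0.599, 0.472); φ = arcsin(p_z) ≈ 28.15°, λ = atan2(p_y, p_x) ≈ -137.19°.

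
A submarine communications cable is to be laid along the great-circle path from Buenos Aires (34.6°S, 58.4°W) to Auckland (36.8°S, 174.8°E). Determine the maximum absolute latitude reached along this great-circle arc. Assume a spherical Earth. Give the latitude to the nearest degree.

The great circle lies in the plane with unit normal n̂ = (p₁ × p₂)/|p₁ × p₂|.
Here n̂_z ≈ -0.529; the vertex latitude is φ_max = arccos|n̂_z| ≈ 58.1°.
Check via Clairaut: cos φ_max = |cos φ₁| · sin C = cos(34.6°)·sin(140.0°) ≈ 0.529, again giving ≈ 58.1°.

≈ 58°S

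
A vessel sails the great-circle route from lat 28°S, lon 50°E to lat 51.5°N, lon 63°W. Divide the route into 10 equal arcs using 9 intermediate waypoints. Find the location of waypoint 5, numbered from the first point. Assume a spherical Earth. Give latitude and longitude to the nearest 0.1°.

≈ lat 20.0°N, lon 8.1°E

Convert each endpoint to a unit vector on the sphere (x = cos φ cos λ, y = cos φ sin λ, z = sin φ).
The central angle between the endpoints is δ = arccos(p₁·p₂) ≈ 2.192 rad (125.6°).
Interpolate at f = 5/10 with slerp weights a = sin((1−f)δ)/sin δ ≈ 1.094, b = sin(fδ)/sin δ ≈ 1.094.
p = a·p₁ + b·p₂ ≈ (0.930, 0.133, 0.343); φ = arcsin(p_z) ≈ 20.03°, λ = atan2(p_y, p_x) ≈ 8.15°.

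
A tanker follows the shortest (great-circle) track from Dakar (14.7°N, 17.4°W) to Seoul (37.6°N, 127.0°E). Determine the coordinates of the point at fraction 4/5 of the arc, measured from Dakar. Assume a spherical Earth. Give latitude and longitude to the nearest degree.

≈ 53°N, 102°E

Convert each endpoint to a unit vector on the sphere (x = cos φ cos λ, y = cos φ sin λ, z = sin φ).
The central angle between the endpoints is δ = arccos(p₁·p₂) ≈ 2.058 rad (117.9°).
Interpolate at f = 4/5 with slerp weights a = sin((1−f)δ)/sin δ ≈ 0.453, b = sin(fδ)/sin δ ≈ 1.129.
p = a·p₁ + b·p₂ ≈ (-0.120, 0.583, 0.803); φ = arcsin(p_z) ≈ 53.46°, λ = atan2(p_y, p_x) ≈ 101.64°.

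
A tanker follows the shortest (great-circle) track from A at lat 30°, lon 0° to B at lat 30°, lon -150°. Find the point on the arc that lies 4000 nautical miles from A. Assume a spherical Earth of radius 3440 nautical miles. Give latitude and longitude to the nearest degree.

Convert each endpoint to a unit vector on the sphere (x = cos φ cos λ, y = cos φ sin λ, z = sin φ).
The central angle between the endpoints is δ = arccos(p₁·p₂) ≈ 1.982 rad (113.5°). The total great-circle distance is δ·R ≈ 1.982 × 3440 ≈ 6817 nmi, so the target fraction is f = 4000/6817 ≈ 0.587.
Interpolate at f ≈ 0.587 with slerp weights a = sin((1−f)δ)/sin δ ≈ 0.797, b = sin(fδ)/sin δ ≈ 1.001.
p = a·p₁ + b·p₂ ≈ (-0.061, -0.434, 0.899); φ = arcsin(p_z) ≈ 64.03°, λ = atan2(p_y, p_x) ≈ -98.00°.

≈ lat 64°, lon -98°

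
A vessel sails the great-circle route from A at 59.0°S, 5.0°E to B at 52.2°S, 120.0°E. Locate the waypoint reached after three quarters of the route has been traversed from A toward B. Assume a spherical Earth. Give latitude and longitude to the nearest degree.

≈ 63°S, 102°E

Convert each endpoint to a unit vector on the sphere (x = cos φ cos λ, y = cos φ sin λ, z = sin φ).
The central angle between the endpoints is δ = arccos(p₁·p₂) ≈ 0.996 rad (57.1°).
Interpolate at f = 3/4 with slerp weights a = sin((1−f)δ)/sin δ ≈ 0.294, b = sin(fδ)/sin δ ≈ 0.809.
p = a·p₁ + b·p₂ ≈ (-0.097, 0.443, -0.891); φ = arcsin(p_z) ≈ -63.04°, λ = atan2(p_y, p_x) ≈ 102.41°.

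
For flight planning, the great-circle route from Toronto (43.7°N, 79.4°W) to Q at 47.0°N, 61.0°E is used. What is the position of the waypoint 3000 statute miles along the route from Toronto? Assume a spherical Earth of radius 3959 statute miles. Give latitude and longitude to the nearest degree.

Convert each endpoint to a unit vector on the sphere (x = cos φ cos λ, y = cos φ sin λ, z = sin φ).
The central angle between the endpoints is δ = arccos(p₁·p₂) ≈ 1.445 rad (82.8°). The total great-circle distance is δ·R ≈ 1.445 × 3959 ≈ 5721 mi, so the target fraction is f = 3000/5721 ≈ 0.524.
Interpolate at f ≈ 0.524 with slerp weights a = sin((1−f)δ)/sin δ ≈ 0.640, b = sin(fδ)/sin δ ≈ 0.693.
p = a·p₁ + b·p₂ ≈ (0.314, -0.041, 0.948); φ = arcsin(p_z) ≈ 71.53°, λ = atan2(p_y, p_x) ≈ -7.48°.

≈ 72°N, 7°W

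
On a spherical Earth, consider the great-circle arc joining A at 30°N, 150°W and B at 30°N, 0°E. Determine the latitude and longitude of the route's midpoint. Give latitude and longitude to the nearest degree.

Write both endpoints as unit vectors p₁, p₂ with components (cos φ cos λ, cos φ sin λ, sin φ).
The central angle between the endpoints is δ = arccos(p₁·p₂) ≈ 1.982 rad (113.5°).
Interpolate at f = 1/2 with slerp weights a = sin((1−f)δ)/sin δ ≈ 0.913, b = sin(fδ)/sin δ ≈ 0.913.
p = a·p₁ + b·p₂ ≈ (0.106, -0.395, 0.913); φ = arcsin(p_z) ≈ 65.85°, λ = atan2(p_y, p_x) ≈ -75.00°.

≈ 66°N, 75°W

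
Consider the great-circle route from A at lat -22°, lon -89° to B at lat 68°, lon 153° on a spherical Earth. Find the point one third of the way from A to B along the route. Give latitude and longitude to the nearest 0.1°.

≈ lat 15.5°, lon -103.9°

Write both endpoints as unit vectors p₁, p₂ with components (cos φ cos λ, cos φ sin λ, sin φ).
The central angle between the endpoints is δ = arccos(p₁·p₂) ≈ 2.106 rad (120.7°).
Interpolate at f = 1/3 with slerp weights a = sin((1−f)δ)/sin δ ≈ 1.147, b = sin(fδ)/sin δ ≈ 0.751.
p = a·p₁ + b·p₂ ≈ (-0.232, -0.935, 0.267); φ = arcsin(p_z) ≈ 15.47°, λ = atan2(p_y, p_x) ≈ -103.94°.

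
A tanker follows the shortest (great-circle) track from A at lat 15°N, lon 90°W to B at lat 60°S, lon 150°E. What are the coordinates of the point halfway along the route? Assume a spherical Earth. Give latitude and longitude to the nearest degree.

≈ lat 36°S, lon 121°W

Convert each endpoint to a unit vector on the sphere (x = cos φ cos λ, y = cos φ sin λ, z = sin φ).
The central angle between the endpoints is δ = arccos(p₁·p₂) ≈ 2.055 rad (117.8°).
Interpolate at f = 1/2 with slerp weights a = sin((1−f)δ)/sin δ ≈ 0.967, b = sin(fδ)/sin δ ≈ 0.967.
p = a·p₁ + b·p₂ ≈ (-0.419, -0.693, -0.587); φ = arcsin(p_z) ≈ -35.97°, λ = atan2(p_y, p_x) ≈ -121.17°.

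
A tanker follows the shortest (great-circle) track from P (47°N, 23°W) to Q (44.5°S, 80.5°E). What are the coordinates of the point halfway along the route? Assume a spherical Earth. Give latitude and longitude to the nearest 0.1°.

≈ (2.0°N, 30.4°E)

Write both endpoints as unit vectors p₁, p₂ with components (cos φ cos λ, cos φ sin λ, sin φ).
The central angle between the endpoints is δ = arccos(p₁·p₂) ≈ 2.247 rad (128.8°).
Interpolate at f = 1/2 with slerp weights a = sin((1−f)δ)/sin δ ≈ 1.157, b = sin(fδ)/sin δ ≈ 1.157.
p = a·p₁ + b·p₂ ≈ (0.862, 0.505, 0.035); φ = arcsin(p_z) ≈ 2.02°, λ = atan2(p_y, p_x) ≈ 30.38°.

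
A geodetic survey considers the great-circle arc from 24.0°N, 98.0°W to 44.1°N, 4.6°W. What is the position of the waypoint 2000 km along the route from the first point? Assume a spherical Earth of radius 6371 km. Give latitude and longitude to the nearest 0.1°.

Write both endpoints as unit vectors p₁, p₂ with components (cos φ cos λ, cos φ sin λ, sin φ).
The central angle between the endpoints is δ = arccos(p₁·p₂) ≈ 1.324 rad (75.9°). The total great-circle distance is δ·R ≈ 1.324 × 6371 ≈ 8436 km, so the target fraction is f = 2000/8436 ≈ 0.237.
Interpolate at f ≈ 0.237 with slerp weights a = sin((1−f)δ)/sin δ ≈ 0.873, b = sin(fδ)/sin δ ≈ 0.318.
p = a·p₁ + b·p₂ ≈ (0.117, -0.808, 0.577); φ = arcsin(p_z) ≈ 35.23°, λ = atan2(p_y, p_x) ≈ -81.77°.

≈ 35.2°N, 81.8°W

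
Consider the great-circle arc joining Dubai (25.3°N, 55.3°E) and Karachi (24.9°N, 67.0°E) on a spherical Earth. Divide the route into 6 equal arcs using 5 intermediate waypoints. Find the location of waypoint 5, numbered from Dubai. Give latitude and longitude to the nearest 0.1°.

Convert each endpoint to a unit vector on the sphere (x = cos φ cos λ, y = cos φ sin λ, z = sin φ).
The central angle between the endpoints is δ = arccos(p₁·p₂) ≈ 0.185 rad (10.6°).
Interpolate at f = 5/6 with slerp weights a = sin((1−f)δ)/sin δ ≈ 0.168, b = sin(fδ)/sin δ ≈ 0.835.
p = a·p₁ + b·p₂ ≈ (0.382, 0.822, 0.423); φ = arcsin(p_z) ≈ 25.03°, λ = atan2(p_y, p_x) ≈ 65.06°.

≈ 25.0°N, 65.1°E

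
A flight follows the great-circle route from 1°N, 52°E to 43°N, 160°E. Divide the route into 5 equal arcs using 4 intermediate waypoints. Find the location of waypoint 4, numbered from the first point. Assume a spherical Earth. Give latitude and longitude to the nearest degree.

≈ 44°N, 132°E

Write both endpoints as unit vectors p₁, p₂ with components (cos φ cos λ, cos φ sin λ, sin φ).
The central angle between the endpoints is δ = arccos(p₁·p₂) ≈ 1.787 rad (102.4°).
Interpolate at f = 4/5 with slerp weights a = sin((1−f)δ)/sin δ ≈ 0.358, b = sin(fδ)/sin δ ≈ 1.013.
p = a·p₁ + b·p₂ ≈ (-0.476, 0.536, 0.697); φ = arcsin(p_z) ≈ 44.22°, λ = atan2(p_y, p_x) ≈ 131.63°.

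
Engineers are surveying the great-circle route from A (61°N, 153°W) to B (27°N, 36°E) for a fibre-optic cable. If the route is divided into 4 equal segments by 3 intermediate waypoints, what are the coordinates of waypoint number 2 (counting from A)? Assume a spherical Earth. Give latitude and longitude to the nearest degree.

The haversine formula gives a central angle δ ≈ 1.600 rad (91.7°) between the endpoints.
Interpolate at f = 2/4 with slerp weights a = sin((1−f)δ)/sin δ ≈ 0.718, b = sin(fδ)/sin δ ≈ 0.718.
p = a·p₁ + b·p₂ ≈ (0.207, 0.218, 0.954); φ = arcsin(p_z) ≈ 72.49°, λ = atan2(p_y, p_x) ≈ 46.43°.

≈ (72°N, 46°E)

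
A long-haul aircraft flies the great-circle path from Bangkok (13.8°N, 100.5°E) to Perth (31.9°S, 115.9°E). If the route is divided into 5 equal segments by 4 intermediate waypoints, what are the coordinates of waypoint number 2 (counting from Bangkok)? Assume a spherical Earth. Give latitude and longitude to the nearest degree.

≈ 5°S, 106°E

Write both endpoints as unit vectors p₁, p₂ with components (cos φ cos λ, cos φ sin λ, sin φ).
The central angle between the endpoints is δ = arccos(p₁·p₂) ≈ 0.838 rad (48.0°).
Interpolate at f = 2/5 with slerp weights a = sin((1−f)δ)/sin δ ≈ 0.648, b = sin(fδ)/sin δ ≈ 0.443.
p = a·p₁ + b·p₂ ≈ (-0.279, 0.957, -0.079); φ = arcsin(p_z) ≈ -4.54°, λ = atan2(p_y, p_x) ≈ 106.24°.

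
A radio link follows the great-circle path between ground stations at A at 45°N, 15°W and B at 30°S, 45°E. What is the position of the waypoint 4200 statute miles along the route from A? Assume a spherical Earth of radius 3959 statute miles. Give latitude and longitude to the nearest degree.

Convert each endpoint to a unit vector on the sphere (x = cos φ cos λ, y = cos φ sin λ, z = sin φ).
The central angle between the endpoints is δ = arccos(p₁·p₂) ≈ 1.618 rad (92.7°). The total great-circle distance is δ·R ≈ 1.618 × 3959 ≈ 6406 mi, so the target fraction is f = 4200/6406 ≈ 0.656.
Interpolate at f ≈ 0.656 with slerp weights a = sin((1−f)δ)/sin δ ≈ 0.529, b = sin(fδ)/sin δ ≈ 0.874.
p = a·p₁ + b·p₂ ≈ (0.897, 0.438, -0.062); φ = arcsin(p_z) ≈ -3.58°, λ = atan2(p_y, p_x) ≈ 26.04°.

≈ 4°S, 26°E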